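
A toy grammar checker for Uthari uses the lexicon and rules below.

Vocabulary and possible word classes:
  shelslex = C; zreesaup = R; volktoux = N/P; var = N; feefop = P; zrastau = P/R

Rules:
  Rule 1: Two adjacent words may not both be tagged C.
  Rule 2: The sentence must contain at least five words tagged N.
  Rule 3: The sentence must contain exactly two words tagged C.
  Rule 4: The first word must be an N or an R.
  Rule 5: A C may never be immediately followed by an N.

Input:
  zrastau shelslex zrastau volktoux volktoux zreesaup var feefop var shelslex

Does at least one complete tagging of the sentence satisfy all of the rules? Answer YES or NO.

Candidates per position — 1:zrastau {P,R}; 2:shelslex {C}; 3:zrastau {P,R}; 4:volktoux {N,P}; 5:volktoux {N,P}; 6:zreesaup {R}; 7:var {N}; 8:feefop {P}; 9:var {N}; 10:shelslex {C}.
Rule 2 cannot be satisfied by any choice of tags from the lexicon.
So there is no consistent tagging.

NO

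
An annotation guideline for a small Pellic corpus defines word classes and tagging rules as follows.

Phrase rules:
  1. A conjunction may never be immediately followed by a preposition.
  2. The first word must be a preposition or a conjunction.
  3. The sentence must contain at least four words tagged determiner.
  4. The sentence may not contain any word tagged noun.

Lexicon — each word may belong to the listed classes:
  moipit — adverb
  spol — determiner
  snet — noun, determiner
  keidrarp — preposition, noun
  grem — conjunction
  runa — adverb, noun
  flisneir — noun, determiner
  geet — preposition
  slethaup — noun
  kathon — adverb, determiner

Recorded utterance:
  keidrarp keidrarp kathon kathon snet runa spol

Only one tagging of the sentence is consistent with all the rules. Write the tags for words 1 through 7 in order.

Candidates per position — 1:keidrarp {preposition,noun}; 2:keidrarp {preposition,noun}; 3:kathon {adverb,determiner}; 4:kathon {adverb,determiner}; 5:snet {noun,determiner}; 6:runa {adverb,noun}; 7:spol {determiner}.
At position 1, choosing noun makes rule 2 impossible to satisfy; hence preposition.
At position 2, choosing noun makes rule 4 impossible to satisfy; hence preposition.
At position 3, choosing adverb makes rule 3 impossible to satisfy; hence determiner.
At position 4, choosing adverb makes rule 3 impossible to satisfy; hence determiner.
At position 5, choosing noun makes rule 3 impossible to satisfy; hence determiner.
At position 6, choosing noun makes rule 4 impossible to satisfy; hence adverb.
The unique satisfying tagging is: preposition preposition determiner determiner determiner adverb determiner.
Verifying each rule — rule 1 satisfied; rule 2 satisfied; rule 3 satisfied; rule 4 satisfied.

preposition preposition determiner determiner determiner adverb determiner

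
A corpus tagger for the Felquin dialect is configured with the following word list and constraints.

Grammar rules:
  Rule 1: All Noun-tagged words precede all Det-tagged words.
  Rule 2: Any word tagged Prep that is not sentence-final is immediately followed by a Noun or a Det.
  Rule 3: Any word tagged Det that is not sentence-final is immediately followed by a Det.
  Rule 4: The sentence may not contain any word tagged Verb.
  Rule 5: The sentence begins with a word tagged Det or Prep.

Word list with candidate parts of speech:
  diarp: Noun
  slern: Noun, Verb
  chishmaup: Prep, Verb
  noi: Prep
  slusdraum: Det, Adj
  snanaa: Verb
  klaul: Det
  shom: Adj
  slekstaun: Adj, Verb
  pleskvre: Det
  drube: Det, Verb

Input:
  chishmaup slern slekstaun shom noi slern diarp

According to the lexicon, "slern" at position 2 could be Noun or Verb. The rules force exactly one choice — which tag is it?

Candidates per position — 1:chishmaup {Prep,Verb}; 2:slern {Noun,Verb}; 3:slekstaun {Adj,Verb}; 4:shom {Adj}; 5:noi {Prep}; 6:slern {Noun,Verb}; 7:diarp {Noun}.
At position 1, choosing Verb makes rule 4 impossible to satisfy; hence Prep.
At position 2, choosing Verb makes rule 2 impossible to satisfy; hence Noun.
At position 3, choosing Verb makes rule 4 impossible to satisfy; hence Adj.
At position 6, choosing Verb makes rule 2 impossible to satisfy; hence Noun.
That leaves exactly one tagging: Prep Noun Adj Adj Prep Noun Noun.
Checking: rule 1 ok; rule 2 ok; rule 3 ok; rule 4 ok; rule 5 ok.

Noun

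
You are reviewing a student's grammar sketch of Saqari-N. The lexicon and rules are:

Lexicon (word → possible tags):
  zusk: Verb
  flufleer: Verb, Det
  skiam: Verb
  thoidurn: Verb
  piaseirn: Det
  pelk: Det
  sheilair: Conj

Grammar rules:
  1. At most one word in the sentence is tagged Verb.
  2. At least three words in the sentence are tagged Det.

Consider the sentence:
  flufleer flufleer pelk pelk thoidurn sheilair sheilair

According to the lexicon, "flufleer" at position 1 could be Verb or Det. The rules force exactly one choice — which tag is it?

Candidates per position — 1:flufleer {Verb,Det}; 2:flufleer {Verb,Det}; 3:pelk {Det}; 4:pelk {Det}; 5:thoidurn {Verb}; 6:sheilair {Conj}; 7:sheilair {Conj}.
Position 1: Verb is ruled out by rule 1; that leaves Det.
Position 2: Verb is ruled out by rule 1; that leaves Det.
So the tagging must be: Det Det Det Det Verb Conj Conj.
Verifying each rule — rule 1 holds; rule 2 holds.

Det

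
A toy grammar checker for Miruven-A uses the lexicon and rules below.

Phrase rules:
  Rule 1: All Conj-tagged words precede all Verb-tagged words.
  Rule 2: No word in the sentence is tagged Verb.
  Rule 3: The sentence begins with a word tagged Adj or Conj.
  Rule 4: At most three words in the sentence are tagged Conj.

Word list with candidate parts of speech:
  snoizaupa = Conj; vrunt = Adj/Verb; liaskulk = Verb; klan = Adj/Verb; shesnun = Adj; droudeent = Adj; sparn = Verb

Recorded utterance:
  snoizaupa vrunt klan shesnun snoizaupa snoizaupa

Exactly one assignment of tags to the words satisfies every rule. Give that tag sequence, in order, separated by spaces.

Candidates per position — 1:snoizaupa {Conj}; 2:vrunt {Adj,Verb}; 3:klan {Adj,Verb}; 4:shesnun {Adj}; 5:snoizaupa {Conj}; 6:snoizaupa {Conj}.
Word 2 cannot be Verb — rule 1 would then fail for every completion. It is Adj.
Word 3 cannot be Verb — rule 1 would then fail for every completion. It is Adj.
The unique satisfying tagging is: Conj Adj Adj Adj Conj Conj.
Verifying each rule — rule 1 ok; rule 2 ok; rule 3 ok; rule 4 ok.

Conj Adj Adj Adj Conj Conj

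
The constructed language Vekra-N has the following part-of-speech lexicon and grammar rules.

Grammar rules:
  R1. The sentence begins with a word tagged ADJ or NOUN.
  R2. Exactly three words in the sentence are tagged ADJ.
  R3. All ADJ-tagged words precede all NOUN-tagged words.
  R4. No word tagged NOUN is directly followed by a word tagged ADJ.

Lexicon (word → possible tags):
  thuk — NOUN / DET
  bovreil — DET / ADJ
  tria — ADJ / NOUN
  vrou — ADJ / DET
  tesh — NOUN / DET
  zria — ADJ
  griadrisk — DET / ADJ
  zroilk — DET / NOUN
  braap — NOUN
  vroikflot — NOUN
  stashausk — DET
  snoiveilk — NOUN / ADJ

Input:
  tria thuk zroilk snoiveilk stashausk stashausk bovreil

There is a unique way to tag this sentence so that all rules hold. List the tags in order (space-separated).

ADJ DET DET ADJ DET DET ADJ

Candidates per position — 1:tria {ADJ,NOUN}; 2:thuk {NOUN,DET}; 3:zroilk {DET,NOUN}; 4:snoiveilk {NOUN,ADJ}; 5:stashausk {DET}; 6:stashausk {DET}; 7:bovreil {DET,ADJ}.
At position 1, choosing NOUN makes rule 2 impossible to satisfy; hence ADJ.
At position 4, choosing NOUN makes rule 2 impossible to satisfy; hence ADJ.
At position 7, choosing DET makes rule 2 impossible to satisfy; hence ADJ.
At position 2, choosing NOUN makes rule 3 impossible to satisfy; hence DET.
At position 3, choosing NOUN makes rule 3 impossible to satisfy; hence DET.
That leaves exactly one tagging: ADJ DET DET ADJ DET DET ADJ.
Checking: rule 1 ok; rule 2 ok; rule 3 ok; rule 4 ok.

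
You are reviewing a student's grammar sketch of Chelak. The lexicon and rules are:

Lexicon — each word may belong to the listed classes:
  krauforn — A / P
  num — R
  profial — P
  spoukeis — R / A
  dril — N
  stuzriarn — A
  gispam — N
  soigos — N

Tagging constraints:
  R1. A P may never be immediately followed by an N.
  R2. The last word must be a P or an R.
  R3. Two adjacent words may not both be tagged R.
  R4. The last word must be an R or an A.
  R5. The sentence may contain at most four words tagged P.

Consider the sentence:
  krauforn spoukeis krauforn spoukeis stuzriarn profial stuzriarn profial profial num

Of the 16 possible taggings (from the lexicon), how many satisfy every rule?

12

Candidates per position — 1:krauforn {A,P}; 2:spoukeis {R,A}; 3:krauforn {A,P}; 4:spoukeis {R,A}; 5:stuzriarn {A}; 6:profial {P}; 7:stuzriarn {A}; 8:profial {P}; 9:profial {P}; 10:num {R}.
There are 16 candidate sequences in total.
Checking each against the rules leaves 12 sequences.
Count = 12.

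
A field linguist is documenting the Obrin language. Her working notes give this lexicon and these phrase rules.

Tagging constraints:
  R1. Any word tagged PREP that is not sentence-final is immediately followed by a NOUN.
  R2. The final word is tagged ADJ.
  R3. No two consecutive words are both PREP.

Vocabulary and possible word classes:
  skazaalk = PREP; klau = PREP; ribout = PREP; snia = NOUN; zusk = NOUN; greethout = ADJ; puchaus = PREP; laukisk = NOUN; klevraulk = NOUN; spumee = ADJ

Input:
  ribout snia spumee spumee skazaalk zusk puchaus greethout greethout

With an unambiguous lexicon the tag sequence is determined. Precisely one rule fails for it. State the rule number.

Fixed tagging: PREP NOUN ADJ ADJ PREP NOUN PREP ADJ ADJ.
Checking each rule: R1 fails, R2 ok, R3 ok.
Only rule 1 fails.

1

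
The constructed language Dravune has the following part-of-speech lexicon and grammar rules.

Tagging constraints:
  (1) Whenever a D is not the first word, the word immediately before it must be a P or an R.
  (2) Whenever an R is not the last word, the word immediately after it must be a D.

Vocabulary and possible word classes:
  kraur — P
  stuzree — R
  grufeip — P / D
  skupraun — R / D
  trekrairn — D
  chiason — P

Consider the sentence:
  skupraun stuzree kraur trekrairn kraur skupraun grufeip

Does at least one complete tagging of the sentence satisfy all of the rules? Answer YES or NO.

NO

Candidates per position — 1:skupraun {R,D}; 2:stuzree {R}; 3:kraur {P}; 4:trekrairn {D}; 5:kraur {P}; 6:skupraun {R,D}; 7:grufeip {P,D}.
Rule 2 cannot be satisfied by any choice of tags from the lexicon.
So there is no consistent tagging.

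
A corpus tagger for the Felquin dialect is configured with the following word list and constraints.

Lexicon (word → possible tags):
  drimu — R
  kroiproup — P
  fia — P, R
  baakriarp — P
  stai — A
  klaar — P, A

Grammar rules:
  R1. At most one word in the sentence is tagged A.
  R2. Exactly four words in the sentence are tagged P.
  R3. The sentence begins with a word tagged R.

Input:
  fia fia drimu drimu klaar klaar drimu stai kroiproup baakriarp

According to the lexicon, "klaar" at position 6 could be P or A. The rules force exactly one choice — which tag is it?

Candidates per position — 1:fia {P,R}; 2:fia {P,R}; 3:drimu {R}; 4:drimu {R}; 5:klaar {P,A}; 6:klaar {P,A}; 7:drimu {R}; 8:stai {A}; 9:kroiproup {P}; 10:baakriarp {P}.
Position 1: P is ruled out by rule 3; that leaves R.
Position 5: A is ruled out by rule 1; that leaves P.
Position 6: A is ruled out by rule 1; that leaves P.
Position 2: P is ruled out by rule 2; that leaves R.
The unique satisfying tagging is: R R R R P P R A P P.
Check: rule 1 holds; rule 2 holds; rule 3 holds.

P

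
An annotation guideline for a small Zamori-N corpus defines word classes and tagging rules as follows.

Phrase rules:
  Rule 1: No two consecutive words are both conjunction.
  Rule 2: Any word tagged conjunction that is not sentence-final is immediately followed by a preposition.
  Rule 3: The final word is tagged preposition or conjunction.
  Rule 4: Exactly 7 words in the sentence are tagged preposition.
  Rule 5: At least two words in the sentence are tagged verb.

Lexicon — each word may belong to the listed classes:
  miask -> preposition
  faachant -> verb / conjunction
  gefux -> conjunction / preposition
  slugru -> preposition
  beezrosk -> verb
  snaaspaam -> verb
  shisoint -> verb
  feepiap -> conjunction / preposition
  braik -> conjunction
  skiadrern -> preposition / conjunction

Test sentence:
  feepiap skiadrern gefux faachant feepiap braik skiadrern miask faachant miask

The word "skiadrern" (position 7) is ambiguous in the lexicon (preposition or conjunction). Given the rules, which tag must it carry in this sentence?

preposition

Candidates per position — 1:feepiap {conjunction,preposition}; 2:skiadrern {preposition,conjunction}; 3:gefux {conjunction,preposition}; 4:faachant {verb,conjunction}; 5:feepiap {conjunction,preposition}; 6:braik {conjunction}; 7:skiadrern {preposition,conjunction}; 8:miask {preposition}; 9:faachant {verb,conjunction}; 10:miask {preposition}.
If word 1 were conjunction, no tagging could satisfy rule 4; so word 1 is preposition.
If word 2 were conjunction, no tagging could satisfy rule 4; so word 2 is preposition.
If word 3 were conjunction, no tagging could satisfy rule 2; so word 3 is preposition.
If word 4 were conjunction, no tagging could satisfy rule 5; so word 4 is verb.
If word 5 were conjunction, no tagging could satisfy rule 1; so word 5 is preposition.
If word 7 were conjunction, no tagging could satisfy rule 1; so word 7 is preposition.
If word 9 were conjunction, no tagging could satisfy rule 5; so word 9 is verb.
So the tagging must be: preposition preposition preposition verb preposition conjunction preposition preposition verb preposition.
Rule-by-rule: rule 1 holds; rule 2 holds; rule 3 holds; rule 4 holds; rule 5 holds.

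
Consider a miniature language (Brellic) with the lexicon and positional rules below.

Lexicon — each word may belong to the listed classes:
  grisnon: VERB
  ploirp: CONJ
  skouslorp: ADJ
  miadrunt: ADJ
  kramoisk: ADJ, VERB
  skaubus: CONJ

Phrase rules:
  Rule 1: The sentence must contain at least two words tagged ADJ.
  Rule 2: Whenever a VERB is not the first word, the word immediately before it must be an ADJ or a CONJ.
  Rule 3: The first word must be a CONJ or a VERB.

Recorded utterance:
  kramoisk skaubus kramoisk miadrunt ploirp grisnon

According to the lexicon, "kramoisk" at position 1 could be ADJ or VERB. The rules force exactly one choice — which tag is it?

VERB

Candidates per position — 1:kramoisk {ADJ,VERB}; 2:skaubus {CONJ}; 3:kramoisk {ADJ,VERB}; 4:miadrunt {ADJ}; 5:ploirp {CONJ}; 6:grisnon {VERB}.
Word 1 cannot be ADJ — rule 3 would then fail for every completion. It is VERB.
Word 3 cannot be VERB — rule 1 would then fail for every completion. It is ADJ.
So the tagging must be: VERB CONJ ADJ ADJ CONJ VERB.
Check: rule 1 ✓; rule 2 ✓; rule 3 ✓.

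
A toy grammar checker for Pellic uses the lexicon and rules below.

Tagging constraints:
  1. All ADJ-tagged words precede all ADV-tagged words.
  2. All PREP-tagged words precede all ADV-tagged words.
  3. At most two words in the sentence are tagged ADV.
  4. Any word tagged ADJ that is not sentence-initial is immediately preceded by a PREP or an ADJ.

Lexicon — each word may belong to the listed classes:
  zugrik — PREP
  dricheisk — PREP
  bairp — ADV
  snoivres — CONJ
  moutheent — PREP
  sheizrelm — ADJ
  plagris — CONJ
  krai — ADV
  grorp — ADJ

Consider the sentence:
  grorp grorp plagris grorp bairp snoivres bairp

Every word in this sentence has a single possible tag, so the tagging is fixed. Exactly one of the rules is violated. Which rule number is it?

Fixed tagging: ADJ ADJ CONJ ADJ ADV CONJ ADV.
Rule check: R1 ✓, R2 ✓, R3 ✓, R4 ✗.
Only rule 4 fails.

4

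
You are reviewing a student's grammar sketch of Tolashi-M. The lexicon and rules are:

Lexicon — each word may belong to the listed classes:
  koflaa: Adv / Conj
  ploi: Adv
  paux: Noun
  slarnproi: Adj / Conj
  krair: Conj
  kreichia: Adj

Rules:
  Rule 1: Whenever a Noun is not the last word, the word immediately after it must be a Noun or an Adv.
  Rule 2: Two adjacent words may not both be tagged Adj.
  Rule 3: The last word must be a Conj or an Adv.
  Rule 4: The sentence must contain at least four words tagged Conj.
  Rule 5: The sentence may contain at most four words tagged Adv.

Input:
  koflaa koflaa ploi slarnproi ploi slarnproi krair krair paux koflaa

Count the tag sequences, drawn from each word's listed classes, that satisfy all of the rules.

10

Candidates per position — 1:koflaa {Adv,Conj}; 2:koflaa {Adv,Conj}; 3:ploi {Adv}; 4:slarnproi {Adj,Conj}; 5:ploi {Adv}; 6:slarnproi {Adj,Conj}; 7:krair {Conj}; 8:krair {Conj}; 9:paux {Noun}; 10:koflaa {Adv,Conj}.
There are 32 candidate sequences in total.
Checking each against the rules leaves 10 sequences.
Count = 10.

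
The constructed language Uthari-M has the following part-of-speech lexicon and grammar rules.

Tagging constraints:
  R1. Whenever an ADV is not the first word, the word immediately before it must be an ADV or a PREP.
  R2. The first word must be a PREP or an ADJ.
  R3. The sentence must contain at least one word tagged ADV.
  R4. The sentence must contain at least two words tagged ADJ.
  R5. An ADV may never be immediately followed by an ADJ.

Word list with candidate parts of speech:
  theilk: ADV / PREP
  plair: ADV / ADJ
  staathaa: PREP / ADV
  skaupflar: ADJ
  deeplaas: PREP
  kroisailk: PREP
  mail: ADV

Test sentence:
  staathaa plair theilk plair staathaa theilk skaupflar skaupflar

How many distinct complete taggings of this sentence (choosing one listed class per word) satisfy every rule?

7

Candidates per position — 1:staathaa {PREP,ADV}; 2:plair {ADV,ADJ}; 3:theilk {ADV,PREP}; 4:plair {ADV,ADJ}; 5:staathaa {PREP,ADV}; 6:theilk {ADV,PREP}; 7:skaupflar {ADJ}; 8:skaupflar {ADJ}.
There are 64 candidate sequences in total.
Checking each against the rules leaves 7 sequences.
Count = 7.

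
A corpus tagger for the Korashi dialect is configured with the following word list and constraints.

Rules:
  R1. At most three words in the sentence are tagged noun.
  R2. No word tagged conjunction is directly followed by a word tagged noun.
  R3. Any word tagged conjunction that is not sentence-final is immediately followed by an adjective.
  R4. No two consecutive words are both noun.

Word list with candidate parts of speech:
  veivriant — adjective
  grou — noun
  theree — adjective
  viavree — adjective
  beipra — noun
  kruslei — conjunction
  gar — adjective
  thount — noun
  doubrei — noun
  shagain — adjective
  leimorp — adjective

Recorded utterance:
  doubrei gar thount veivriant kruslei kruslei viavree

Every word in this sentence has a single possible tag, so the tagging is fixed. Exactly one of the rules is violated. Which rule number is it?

3

Fixed tagging: noun adjective noun adjective conjunction conjunction adjective.
Applying the rules: R1 holds, R2 holds, R3 violated, R4 holds.
Only rule 3 fails.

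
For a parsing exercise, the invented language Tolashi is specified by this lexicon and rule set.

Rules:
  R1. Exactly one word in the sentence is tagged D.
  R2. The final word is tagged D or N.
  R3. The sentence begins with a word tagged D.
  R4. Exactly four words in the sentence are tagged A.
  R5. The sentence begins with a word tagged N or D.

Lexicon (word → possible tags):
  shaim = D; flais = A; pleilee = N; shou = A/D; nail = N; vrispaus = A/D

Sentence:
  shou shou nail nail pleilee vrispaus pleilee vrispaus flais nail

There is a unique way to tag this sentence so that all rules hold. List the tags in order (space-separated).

D A N N N A N A A N

Candidates per position — 1:shou {A,D}; 2:shou {A,D}; 3:nail {N}; 4:nail {N}; 5:pleilee {N}; 6:vrispaus {A,D}; 7:pleilee {N}; 8:vrispaus {A,D}; 9:flais {A}; 10:nail {N}.
Position 1: A is ruled out by rule 3; that leaves D.
Position 2: D is ruled out by rule 1; that leaves A.
Position 6: D is ruled out by rule 1; that leaves A.
Position 8: D is ruled out by rule 1; that leaves A.
The only consistent sequence is: D A N N N A N A A N.
Check: rule 1 satisfied; rule 2 satisfied; rule 3 satisfied; rule 4 satisfied; rule 5 satisfied.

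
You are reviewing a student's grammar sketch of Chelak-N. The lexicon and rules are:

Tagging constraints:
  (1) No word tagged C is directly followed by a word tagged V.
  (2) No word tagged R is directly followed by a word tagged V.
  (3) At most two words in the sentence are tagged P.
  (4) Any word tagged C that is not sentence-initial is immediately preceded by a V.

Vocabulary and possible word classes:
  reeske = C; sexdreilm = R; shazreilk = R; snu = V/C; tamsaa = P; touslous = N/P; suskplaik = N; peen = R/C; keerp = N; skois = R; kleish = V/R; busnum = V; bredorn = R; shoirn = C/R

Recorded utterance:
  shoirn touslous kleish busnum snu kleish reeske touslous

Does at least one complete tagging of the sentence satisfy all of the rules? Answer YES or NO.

Candidates per position — 1:shoirn {C,R}; 2:touslous {N,P}; 3:kleish {V,R}; 4:busnum {V}; 5:snu {V,C}; 6:kleish {V,R}; 7:reeske {C}; 8:touslous {N,P}.
One satisfying assignment: R P V V V V C P.
Checking: rule 1 satisfied; rule 2 satisfied; rule 3 satisfied; rule 4 satisfied.

YES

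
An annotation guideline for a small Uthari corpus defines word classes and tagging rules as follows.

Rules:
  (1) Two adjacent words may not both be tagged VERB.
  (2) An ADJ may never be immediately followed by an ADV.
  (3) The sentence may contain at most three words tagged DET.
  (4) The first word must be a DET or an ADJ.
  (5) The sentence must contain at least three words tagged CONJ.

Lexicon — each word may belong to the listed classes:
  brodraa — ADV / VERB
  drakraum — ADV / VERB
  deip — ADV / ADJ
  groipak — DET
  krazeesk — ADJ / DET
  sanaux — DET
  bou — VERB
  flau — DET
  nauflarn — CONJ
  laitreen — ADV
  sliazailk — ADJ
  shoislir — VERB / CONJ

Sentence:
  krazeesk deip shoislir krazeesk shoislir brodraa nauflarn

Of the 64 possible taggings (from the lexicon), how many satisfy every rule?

12

Candidates per position — 1:krazeesk {ADJ,DET}; 2:deip {ADV,ADJ}; 3:shoislir {VERB,CONJ}; 4:krazeesk {ADJ,DET}; 5:shoislir {VERB,CONJ}; 6:brodraa {ADV,VERB}; 7:nauflarn {CONJ}.
There are 64 candidate sequences in total.
Checking each against the rules leaves 12 sequences.
Count = 12.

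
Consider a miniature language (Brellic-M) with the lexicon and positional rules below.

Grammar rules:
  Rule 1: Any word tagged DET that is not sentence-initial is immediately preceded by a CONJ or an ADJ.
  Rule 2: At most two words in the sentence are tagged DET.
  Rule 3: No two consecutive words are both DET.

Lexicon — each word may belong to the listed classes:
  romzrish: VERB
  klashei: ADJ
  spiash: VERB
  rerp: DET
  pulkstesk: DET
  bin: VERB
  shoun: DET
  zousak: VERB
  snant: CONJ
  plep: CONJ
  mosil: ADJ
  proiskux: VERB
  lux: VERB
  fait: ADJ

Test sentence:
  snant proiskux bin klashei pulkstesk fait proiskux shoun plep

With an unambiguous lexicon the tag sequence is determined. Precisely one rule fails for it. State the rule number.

Fixed tagging: CONJ VERB VERB ADJ DET ADJ VERB DET CONJ.
Checking each rule: R1 violated, R2 holds, R3 holds.
Only rule 1 fails.

1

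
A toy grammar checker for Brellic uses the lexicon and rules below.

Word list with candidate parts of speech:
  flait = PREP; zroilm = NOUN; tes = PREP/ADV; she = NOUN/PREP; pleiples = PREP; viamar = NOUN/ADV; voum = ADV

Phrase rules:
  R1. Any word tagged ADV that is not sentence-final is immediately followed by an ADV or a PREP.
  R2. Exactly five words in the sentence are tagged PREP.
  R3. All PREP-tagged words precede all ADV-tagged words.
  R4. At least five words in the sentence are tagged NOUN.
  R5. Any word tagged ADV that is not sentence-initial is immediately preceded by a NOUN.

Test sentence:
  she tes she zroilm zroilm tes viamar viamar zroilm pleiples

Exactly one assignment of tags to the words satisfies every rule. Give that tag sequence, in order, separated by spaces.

Candidates per position — 1:she {NOUN,PREP}; 2:tes {PREP,ADV}; 3:she {NOUN,PREP}; 4:zroilm {NOUN}; 5:zroilm {NOUN}; 6:tes {PREP,ADV}; 7:viamar {NOUN,ADV}; 8:viamar {NOUN,ADV}; 9:zroilm {NOUN}; 10:pleiples {PREP}.
Position 1: tagging it NOUN would leave rule 2 unsatisfiable, so it must be PREP.
Position 2: tagging it ADV would leave rule 2 unsatisfiable, so it must be PREP.
Position 3: tagging it NOUN would leave rule 2 unsatisfiable, so it must be PREP.
Position 6: tagging it ADV would leave rule 1 unsatisfiable, so it must be PREP.
Position 7: tagging it ADV would leave rule 1 unsatisfiable, so it must be NOUN.
Position 8: tagging it ADV would leave rule 1 unsatisfiable, so it must be NOUN.
The only consistent sequence is: PREP PREP PREP NOUN NOUN PREP NOUN NOUN NOUN PREP.
Verifying each rule — rule 1 holds; rule 2 holds; rule 3 holds; rule 4 holds; rule 5 holds.

PREP PREP PREP NOUN NOUN PREP NOUN NOUN NOUN PREP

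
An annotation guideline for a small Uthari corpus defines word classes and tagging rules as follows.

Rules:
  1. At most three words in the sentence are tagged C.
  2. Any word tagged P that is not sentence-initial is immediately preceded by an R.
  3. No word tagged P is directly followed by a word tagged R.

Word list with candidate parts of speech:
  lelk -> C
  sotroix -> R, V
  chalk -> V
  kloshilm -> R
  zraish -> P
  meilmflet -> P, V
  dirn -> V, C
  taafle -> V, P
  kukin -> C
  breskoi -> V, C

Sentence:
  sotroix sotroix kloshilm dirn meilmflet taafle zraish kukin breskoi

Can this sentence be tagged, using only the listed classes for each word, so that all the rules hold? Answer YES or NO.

NO

Candidates per position — 1:sotroix {R,V}; 2:sotroix {R,V}; 3:kloshilm {R}; 4:dirn {V,C}; 5:meilmflet {P,V}; 6:taafle {V,P}; 7:zraish {P}; 8:kukin {C}; 9:breskoi {V,C}.
Rule 2 cannot be satisfied by any choice of tags from the lexicon.
So there is no consistent tagging.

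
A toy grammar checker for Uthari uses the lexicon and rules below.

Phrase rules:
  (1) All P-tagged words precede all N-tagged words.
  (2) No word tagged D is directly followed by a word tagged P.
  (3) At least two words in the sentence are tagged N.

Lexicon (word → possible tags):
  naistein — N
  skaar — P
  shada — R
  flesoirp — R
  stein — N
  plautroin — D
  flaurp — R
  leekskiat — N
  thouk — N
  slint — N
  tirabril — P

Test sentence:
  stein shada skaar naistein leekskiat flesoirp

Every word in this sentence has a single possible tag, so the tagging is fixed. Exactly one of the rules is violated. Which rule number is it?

1

Fixed tagging: N R P N N R.
Applying the rules: R1 violated, R2 holds, R3 holds.
Only rule 1 fails.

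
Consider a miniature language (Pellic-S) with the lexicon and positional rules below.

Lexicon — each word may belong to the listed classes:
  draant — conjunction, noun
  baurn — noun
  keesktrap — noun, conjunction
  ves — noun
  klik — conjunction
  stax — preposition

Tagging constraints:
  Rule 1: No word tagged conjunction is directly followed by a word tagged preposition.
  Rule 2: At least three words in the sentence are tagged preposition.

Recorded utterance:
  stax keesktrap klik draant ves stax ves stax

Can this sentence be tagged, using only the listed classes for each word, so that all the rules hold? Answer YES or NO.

Candidates per position — 1:stax {preposition}; 2:keesktrap {noun,conjunction}; 3:klik {conjunction}; 4:draant {conjunction,noun}; 5:ves {noun}; 6:stax {preposition}; 7:ves {noun}; 8:stax {preposition}.
One satisfying assignment: preposition conjunction conjunction noun noun preposition noun preposition.
Checking: rule 1 satisfied; rule 2 satisfied.

YES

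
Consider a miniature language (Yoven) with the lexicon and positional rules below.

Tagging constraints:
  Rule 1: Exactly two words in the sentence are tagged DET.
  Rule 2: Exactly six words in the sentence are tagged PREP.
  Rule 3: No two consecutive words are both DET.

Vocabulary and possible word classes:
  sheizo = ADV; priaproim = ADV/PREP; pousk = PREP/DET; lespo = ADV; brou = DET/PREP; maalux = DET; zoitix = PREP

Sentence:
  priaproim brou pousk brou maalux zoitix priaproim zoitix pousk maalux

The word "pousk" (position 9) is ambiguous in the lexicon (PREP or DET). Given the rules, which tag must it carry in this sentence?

PREP

Candidates per position — 1:priaproim {ADV,PREP}; 2:brou {DET,PREP}; 3:pousk {PREP,DET}; 4:brou {DET,PREP}; 5:maalux {DET}; 6:zoitix {PREP}; 7:priaproim {ADV,PREP}; 8:zoitix {PREP}; 9:pousk {PREP,DET}; 10:maalux {DET}.
Position 2: DET is ruled out by rule 1; that leaves PREP.
Position 3: DET is ruled out by rule 1; that leaves PREP.
Position 4: DET is ruled out by rule 1; that leaves PREP.
Position 9: DET is ruled out by rule 1; that leaves PREP.
Position 1: PREP is ruled out by rule 2; that leaves ADV.
Position 7: PREP is ruled out by rule 2; that leaves ADV.
The only consistent sequence is: ADV PREP PREP PREP DET PREP ADV PREP PREP DET.
Checking: rule 1 holds; rule 2 holds; rule 3 holds.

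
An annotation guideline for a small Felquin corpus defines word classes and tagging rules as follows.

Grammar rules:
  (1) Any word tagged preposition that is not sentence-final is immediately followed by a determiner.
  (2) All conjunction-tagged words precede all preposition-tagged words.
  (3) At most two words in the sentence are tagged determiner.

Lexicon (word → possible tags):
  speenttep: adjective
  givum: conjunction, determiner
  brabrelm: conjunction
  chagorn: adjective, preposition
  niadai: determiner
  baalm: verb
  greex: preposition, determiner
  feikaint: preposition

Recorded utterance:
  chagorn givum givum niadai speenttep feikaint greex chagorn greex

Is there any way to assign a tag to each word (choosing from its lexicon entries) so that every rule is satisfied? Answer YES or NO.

Candidates per position — 1:chagorn {adjective,preposition}; 2:givum {conjunction,determiner}; 3:givum {conjunction,determiner}; 4:niadai {determiner}; 5:speenttep {adjective}; 6:feikaint {preposition}; 7:greex {preposition,determiner}; 8:chagorn {adjective,preposition}; 9:greex {preposition,determiner}.
One satisfying assignment: adjective conjunction conjunction determiner adjective preposition determiner adjective preposition.
Checking: rule 1 ✓; rule 2 ✓; rule 3 ✓.

YES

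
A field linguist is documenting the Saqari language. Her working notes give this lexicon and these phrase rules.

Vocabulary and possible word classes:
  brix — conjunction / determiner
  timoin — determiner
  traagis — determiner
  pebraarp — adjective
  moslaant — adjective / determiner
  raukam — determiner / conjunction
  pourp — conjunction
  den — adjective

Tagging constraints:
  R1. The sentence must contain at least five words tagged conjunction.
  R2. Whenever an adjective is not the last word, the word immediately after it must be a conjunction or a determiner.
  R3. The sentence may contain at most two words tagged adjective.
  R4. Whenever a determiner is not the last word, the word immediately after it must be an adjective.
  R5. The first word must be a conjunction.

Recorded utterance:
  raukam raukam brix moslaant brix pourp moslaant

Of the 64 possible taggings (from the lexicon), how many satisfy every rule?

2

Candidates per position — 1:raukam {determiner,conjunction}; 2:raukam {determiner,conjunction}; 3:brix {conjunction,determiner}; 4:moslaant {adjective,determiner}; 5:brix {conjunction,determiner}; 6:pourp {conjunction}; 7:moslaant {adjective,determiner}.
There are 64 candidate sequences in total.
The sequences that satisfy every rule: conjunction conjunction conjunction adjective conjunction conjunction adjective; conjunction conjunction conjunction adjective conjunction conjunction determiner.
Count = 2.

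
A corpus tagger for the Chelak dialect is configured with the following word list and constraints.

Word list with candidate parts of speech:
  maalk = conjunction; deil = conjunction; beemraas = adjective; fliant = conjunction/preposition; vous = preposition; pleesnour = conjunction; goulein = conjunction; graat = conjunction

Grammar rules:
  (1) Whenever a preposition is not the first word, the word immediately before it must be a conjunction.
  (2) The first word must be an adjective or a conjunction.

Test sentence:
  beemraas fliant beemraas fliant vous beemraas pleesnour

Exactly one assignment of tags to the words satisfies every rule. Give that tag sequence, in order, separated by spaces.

adjective conjunction adjective conjunction preposition adjective conjunction

Candidates per position — 1:beemraas {adjective}; 2:fliant {conjunction,preposition}; 3:beemraas {adjective}; 4:fliant {conjunction,preposition}; 5:vous {preposition}; 6:beemraas {adjective}; 7:pleesnour {conjunction}.
Position 2: preposition is ruled out by rule 1; that leaves conjunction.
Position 4: preposition is ruled out by rule 1; that leaves conjunction.
The unique satisfying tagging is: adjective conjunction adjective conjunction preposition adjective conjunction.
Rule-by-rule: rule 1 ✓; rule 2 ✓.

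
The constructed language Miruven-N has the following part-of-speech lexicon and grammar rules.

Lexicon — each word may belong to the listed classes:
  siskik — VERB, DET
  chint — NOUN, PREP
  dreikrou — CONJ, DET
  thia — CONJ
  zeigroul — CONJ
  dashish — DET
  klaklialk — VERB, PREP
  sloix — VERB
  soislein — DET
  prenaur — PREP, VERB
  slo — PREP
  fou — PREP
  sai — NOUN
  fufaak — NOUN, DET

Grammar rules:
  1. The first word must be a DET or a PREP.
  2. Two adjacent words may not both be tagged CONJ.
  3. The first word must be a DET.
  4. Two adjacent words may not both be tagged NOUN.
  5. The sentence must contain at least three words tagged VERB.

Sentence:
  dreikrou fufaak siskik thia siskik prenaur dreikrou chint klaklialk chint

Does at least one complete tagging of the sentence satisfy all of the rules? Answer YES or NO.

Candidates per position — 1:dreikrou {CONJ,DET}; 2:fufaak {NOUN,DET}; 3:siskik {VERB,DET}; 4:thia {CONJ}; 5:siskik {VERB,DET}; 6:prenaur {PREP,VERB}; 7:dreikrou {CONJ,DET}; 8:chint {NOUN,PREP}; 9:klaklialk {VERB,PREP}; 10:chint {NOUN,PREP}.
One satisfying assignment: DET DET VERB CONJ VERB VERB DET PREP VERB PREP.
Checking: rule 1 satisfied; rule 2 satisfied; rule 3 satisfied; rule 4 satisfied; rule 5 satisfied.

YES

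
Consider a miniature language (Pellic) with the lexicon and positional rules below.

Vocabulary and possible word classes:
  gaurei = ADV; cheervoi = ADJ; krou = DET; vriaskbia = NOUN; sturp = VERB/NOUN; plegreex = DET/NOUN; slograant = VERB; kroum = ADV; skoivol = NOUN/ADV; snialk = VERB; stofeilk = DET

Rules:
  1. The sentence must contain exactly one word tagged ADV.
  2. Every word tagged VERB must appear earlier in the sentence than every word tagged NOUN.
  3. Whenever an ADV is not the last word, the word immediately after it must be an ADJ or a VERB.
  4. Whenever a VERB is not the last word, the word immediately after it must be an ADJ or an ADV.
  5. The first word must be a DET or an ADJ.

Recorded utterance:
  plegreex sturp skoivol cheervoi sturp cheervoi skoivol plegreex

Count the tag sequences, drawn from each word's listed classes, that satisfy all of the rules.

6

Candidates per position — 1:plegreex {DET,NOUN}; 2:sturp {VERB,NOUN}; 3:skoivol {NOUN,ADV}; 4:cheervoi {ADJ}; 5:sturp {VERB,NOUN}; 6:cheervoi {ADJ}; 7:skoivol {NOUN,ADV}; 8:plegreex {DET,NOUN}.
There are 64 candidate sequences in total.
Checking each against the rules leaves 6 sequences.
Count = 6.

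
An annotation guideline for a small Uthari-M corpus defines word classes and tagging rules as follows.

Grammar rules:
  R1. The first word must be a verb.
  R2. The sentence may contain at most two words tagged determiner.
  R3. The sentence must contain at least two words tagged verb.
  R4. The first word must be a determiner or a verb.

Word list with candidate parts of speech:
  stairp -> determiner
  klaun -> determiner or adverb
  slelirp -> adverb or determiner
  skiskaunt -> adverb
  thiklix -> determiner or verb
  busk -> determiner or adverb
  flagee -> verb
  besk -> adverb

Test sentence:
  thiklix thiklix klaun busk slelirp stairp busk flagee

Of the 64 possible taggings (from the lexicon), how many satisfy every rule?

Candidates per position — 1:thiklix {determiner,verb}; 2:thiklix {determiner,verb}; 3:klaun {determiner,adverb}; 4:busk {determiner,adverb}; 5:slelirp {adverb,determiner}; 6:stairp {determiner}; 7:busk {determiner,adverb}; 8:flagee {verb}.
There are 64 candidate sequences in total.
Checking each against the rules leaves 6 sequences.
Count = 6.

6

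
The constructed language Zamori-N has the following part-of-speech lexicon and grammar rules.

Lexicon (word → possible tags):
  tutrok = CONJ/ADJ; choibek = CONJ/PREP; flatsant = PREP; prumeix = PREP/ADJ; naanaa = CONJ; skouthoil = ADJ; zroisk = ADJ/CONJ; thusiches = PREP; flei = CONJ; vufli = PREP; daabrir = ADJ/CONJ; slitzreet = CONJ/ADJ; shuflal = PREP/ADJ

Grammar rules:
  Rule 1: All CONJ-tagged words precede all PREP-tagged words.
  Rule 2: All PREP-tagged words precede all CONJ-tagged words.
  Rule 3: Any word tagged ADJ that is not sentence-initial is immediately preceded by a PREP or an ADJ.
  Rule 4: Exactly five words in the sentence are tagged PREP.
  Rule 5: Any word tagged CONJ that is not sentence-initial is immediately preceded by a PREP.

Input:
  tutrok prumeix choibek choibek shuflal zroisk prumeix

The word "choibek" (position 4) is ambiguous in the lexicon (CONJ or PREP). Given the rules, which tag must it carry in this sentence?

Candidates per position — 1:tutrok {CONJ,ADJ}; 2:prumeix {PREP,ADJ}; 3:choibek {CONJ,PREP}; 4:choibek {CONJ,PREP}; 5:shuflal {PREP,ADJ}; 6:zroisk {ADJ,CONJ}; 7:prumeix {PREP,ADJ}.
Word 2 cannot be ADJ — rule 4 would then fail for every completion. It is PREP.
Word 3 cannot be CONJ — rule 1 would then fail for every completion. It is PREP.
Word 4 cannot be CONJ — rule 1 would then fail for every completion. It is PREP.
Word 5 cannot be ADJ — rule 4 would then fail for every completion. It is PREP.
Word 6 cannot be CONJ — rule 1 would then fail for every completion. It is ADJ.
Word 7 cannot be ADJ — rule 4 would then fail for every completion. It is PREP.
Word 1 cannot be CONJ — rule 2 would then fail for every completion. It is ADJ.
The unique satisfying tagging is: ADJ PREP PREP PREP PREP ADJ PREP.
Verifying each rule — rule 1 ✓; rule 2 ✓; rule 3 ✓; rule 4 ✓; rule 5 ✓.

PREP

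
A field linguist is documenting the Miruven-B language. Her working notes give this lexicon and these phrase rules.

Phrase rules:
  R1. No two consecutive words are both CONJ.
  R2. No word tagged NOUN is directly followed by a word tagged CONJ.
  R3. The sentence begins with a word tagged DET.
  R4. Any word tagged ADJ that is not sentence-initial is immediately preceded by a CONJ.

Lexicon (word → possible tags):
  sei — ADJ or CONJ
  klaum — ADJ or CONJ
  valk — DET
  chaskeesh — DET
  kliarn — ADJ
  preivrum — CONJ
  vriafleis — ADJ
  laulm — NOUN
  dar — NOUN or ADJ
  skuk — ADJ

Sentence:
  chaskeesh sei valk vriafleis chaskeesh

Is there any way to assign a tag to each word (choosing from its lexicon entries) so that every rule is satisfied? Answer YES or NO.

NO

Candidates per position — 1:chaskeesh {DET}; 2:sei {ADJ,CONJ}; 3:valk {DET}; 4:vriafleis {ADJ}; 5:chaskeesh {DET}.
Rule 4 cannot be satisfied by any choice of tags from the lexicon.
So there is no consistent tagging.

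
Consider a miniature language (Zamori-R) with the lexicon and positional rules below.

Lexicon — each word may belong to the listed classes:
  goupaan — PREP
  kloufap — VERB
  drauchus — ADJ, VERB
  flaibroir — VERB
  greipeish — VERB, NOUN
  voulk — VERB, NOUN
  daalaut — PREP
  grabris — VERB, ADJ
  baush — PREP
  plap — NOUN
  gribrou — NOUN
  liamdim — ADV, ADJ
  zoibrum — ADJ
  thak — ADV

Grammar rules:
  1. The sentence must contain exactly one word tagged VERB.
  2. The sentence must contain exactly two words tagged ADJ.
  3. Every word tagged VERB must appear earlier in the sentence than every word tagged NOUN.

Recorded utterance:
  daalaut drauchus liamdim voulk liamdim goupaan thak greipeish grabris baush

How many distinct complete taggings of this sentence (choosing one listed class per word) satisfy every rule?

3

Candidates per position — 1:daalaut {PREP}; 2:drauchus {ADJ,VERB}; 3:liamdim {ADV,ADJ}; 4:voulk {VERB,NOUN}; 5:liamdim {ADV,ADJ}; 6:goupaan {PREP}; 7:thak {ADV}; 8:greipeish {VERB,NOUN}; 9:grabris {VERB,ADJ}; 10:baush {PREP}.
There are 64 candidate sequences in total.
The sequences that satisfy every rule: PREP ADJ ADV VERB ADV PREP ADV NOUN ADJ PREP; PREP VERB ADV NOUN ADJ PREP ADV NOUN ADJ PREP; PREP VERB ADJ NOUN ADV PREP ADV NOUN ADJ PREP.
Count = 3.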